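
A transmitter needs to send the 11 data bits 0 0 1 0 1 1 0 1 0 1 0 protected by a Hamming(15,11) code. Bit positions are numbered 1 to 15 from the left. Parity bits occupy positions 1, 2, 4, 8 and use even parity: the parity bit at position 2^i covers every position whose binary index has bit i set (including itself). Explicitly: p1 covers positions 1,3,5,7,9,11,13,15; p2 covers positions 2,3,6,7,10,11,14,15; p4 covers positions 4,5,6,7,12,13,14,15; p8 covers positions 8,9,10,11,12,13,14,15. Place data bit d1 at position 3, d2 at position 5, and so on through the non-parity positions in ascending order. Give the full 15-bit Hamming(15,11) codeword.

Place data bits at non-power-of-two positions: b3=0, b5=0, b6=1, b7=0, b9=1, b10=1, b11=0, b12=1, b13=0, b14=1, b15=0.
p1 = XOR of data positions {3,5,7,9,11,13,15} = 0⊕0⊕0⊕1⊕0⊕0⊕0 = 1
p2 = XOR of data positions {3,6,7,10,11,14,15} = 0⊕1⊕0⊕1⊕0⊕1⊕0 = 1
p4 = XOR of data positions {5,6,7,12,13,14,15} = 0⊕1⊕0⊕1⊕0⊕1⊕0 = 1
p8 = XOR of data positions {9,10,11,12,13,14,15} = 1⊕1⊕0⊕1⊕0⊕1⊕0 = 0
Codeword b1..b15 = 110101001101010

110101001101010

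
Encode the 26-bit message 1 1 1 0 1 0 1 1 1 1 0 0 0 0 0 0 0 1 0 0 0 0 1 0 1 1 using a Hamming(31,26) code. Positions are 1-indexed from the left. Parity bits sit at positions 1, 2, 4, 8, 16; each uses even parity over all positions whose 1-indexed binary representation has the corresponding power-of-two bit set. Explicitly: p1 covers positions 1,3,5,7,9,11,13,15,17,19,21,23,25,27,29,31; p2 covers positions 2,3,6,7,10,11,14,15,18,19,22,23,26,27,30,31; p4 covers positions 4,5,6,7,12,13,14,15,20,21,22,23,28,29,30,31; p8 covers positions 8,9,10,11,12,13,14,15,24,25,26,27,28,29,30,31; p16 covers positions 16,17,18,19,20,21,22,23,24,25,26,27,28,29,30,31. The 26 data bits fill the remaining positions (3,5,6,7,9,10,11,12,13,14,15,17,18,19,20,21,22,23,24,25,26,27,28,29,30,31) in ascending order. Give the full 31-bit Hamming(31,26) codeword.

Place data bits at non-power-of-two positions: b3=1, b5=1, b6=1, b7=0, b9=1, b10=0, b11=1, b12=1, b13=1, b14=1, b15=0, b17=0, b18=0, b19=0, b20=0, b21=0, b22=0, b23=1, b24=0, b25=0, b26=0, b27=0, b28=1, b29=0, b30=1, b31=1.
p1 = XOR of data positions {3,5,7,9,11,13,15,17,19,21,23,25,27,29,31} = 1⊕1⊕0⊕1⊕1⊕1⊕0⊕0⊕0⊕0⊕1⊕0⊕0⊕0⊕1 = 1
p2 = XOR of data positions {3,6,7,10,11,14,15,18,19,22,23,26,27,30,31} = 1⊕1⊕0⊕0⊕1⊕1⊕0⊕0⊕0⊕0⊕1⊕0⊕0⊕1⊕1 = 1
p4 = XOR of data positions {5,6,7,12,13,14,15,20,21,22,23,28,29,30,31} = 1⊕1⊕0⊕1⊕1⊕1⊕0⊕0⊕0⊕0⊕1⊕1⊕0⊕1⊕1 = 1
p8 = XOR of data positions {9,10,11,12,13,14,15,24,25,26,27,28,29,30,31} = 1⊕0⊕1⊕1⊕1⊕1⊕0⊕0⊕0⊕0⊕0⊕1⊕0⊕1⊕1 = 0
p16 = XOR of data positions {17,18,19,20,21,22,23,24,25,26,27,28,29,30,31} = 0⊕0⊕0⊕0⊕0⊕0⊕1⊕0⊕0⊕0⊕0⊕1⊕0⊕1⊕1 = 0
Codeword b1..b31 = 1111110010111100000000100001011

1111110010111100000000100001011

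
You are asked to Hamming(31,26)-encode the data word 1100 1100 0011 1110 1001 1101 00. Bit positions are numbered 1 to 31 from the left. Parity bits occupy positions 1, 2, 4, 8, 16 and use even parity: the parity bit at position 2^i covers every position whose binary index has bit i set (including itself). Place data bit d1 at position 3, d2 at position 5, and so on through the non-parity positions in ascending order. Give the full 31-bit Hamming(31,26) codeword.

Place data bits at non-power-of-two positions: b3=1, b5=1, b6=0, b7=0, b9=1, b10=1, b11=0, b12=0, b13=0, b14=0, b15=1, b17=1, b18=1, b19=1, b20=1, b21=0, b22=1, b23=0, b24=0, b25=1, b26=1, b27=1, b28=0, b29=1, b30=0, b31=0.
p1 = XOR of data positions {3,5,7,9,11,13,15,17,19,21,23,25,27,29,31} = 1⊕1⊕0⊕1⊕0⊕0⊕1⊕1⊕1⊕0⊕0⊕1⊕1⊕1⊕0 = 1
p2 = XOR of data positions {3,6,7,10,11,14,15,18,19,22,23,26,27,30,31} = 1⊕0⊕0⊕1⊕0⊕0⊕1⊕1⊕1⊕1⊕0⊕1⊕1⊕0⊕0 = 0
p4 = XOR of data positions {5,6,7,12,13,14,15,20,21,22,23,28,29,30,31} = 1⊕0⊕0⊕0⊕0⊕0⊕1⊕1⊕0⊕1⊕0⊕0⊕1⊕0⊕0 = 1
p8 = XOR of data positions {9,10,11,12,13,14,15,24,25,26,27,28,29,30,31} = 1⊕1⊕0⊕0⊕0⊕0⊕1⊕0⊕1⊕1⊕1⊕0⊕1⊕0⊕0 = 1
p16 = XOR of data positions {17,18,19,20,21,22,23,24,25,26,27,28,29,30,31} = 1⊕1⊕1⊕1⊕0⊕1⊕0⊕0⊕1⊕1⊕1⊕0⊕1⊕0⊕0 = 1
Codeword b1..b31 = 1011100111000011111101001110100

1011100111000011111101001110100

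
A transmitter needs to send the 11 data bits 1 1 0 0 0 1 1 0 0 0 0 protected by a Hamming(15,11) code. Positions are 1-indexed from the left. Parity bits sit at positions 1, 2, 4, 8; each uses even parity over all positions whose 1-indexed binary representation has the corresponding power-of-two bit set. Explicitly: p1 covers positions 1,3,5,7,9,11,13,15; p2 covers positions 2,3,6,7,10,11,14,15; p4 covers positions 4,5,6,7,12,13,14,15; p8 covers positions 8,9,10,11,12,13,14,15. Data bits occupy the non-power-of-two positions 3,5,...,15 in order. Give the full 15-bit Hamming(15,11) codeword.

111110000110000

Place data bits at non-power-of-two positions: b3=1, b5=1, b6=0, b7=0, b9=0, b10=1, b11=1, b12=0, b13=0, b14=0, b15=0.
p1 = XOR of data positions {3,5,7,9,11,13,15} = 1⊕1⊕0⊕0⊕1⊕0⊕0 = 1
p2 = XOR of data positions {3,6,7,10,11,14,15} = 1⊕0⊕0⊕1⊕1⊕0⊕0 = 1
p4 = XOR of data positions {5,6,7,12,13,14,15} = 1⊕0⊕0⊕0⊕0⊕0⊕0 = 1
p8 = XOR of data positions {9,10,11,12,13,14,15} = 0⊕1⊕1⊕0⊕0⊕0⊕0 = 0
Codeword b1..b15 = 111110000110000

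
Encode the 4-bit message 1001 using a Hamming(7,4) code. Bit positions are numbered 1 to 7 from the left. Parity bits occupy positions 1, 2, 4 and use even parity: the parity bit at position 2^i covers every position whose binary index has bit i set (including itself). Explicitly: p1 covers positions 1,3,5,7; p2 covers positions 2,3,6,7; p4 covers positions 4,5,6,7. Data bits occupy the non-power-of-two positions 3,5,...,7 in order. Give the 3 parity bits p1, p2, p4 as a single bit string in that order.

001

Place data bits at non-power-of-two positions: b3=1, b5=0, b6=0, b7=1.
p1 = XOR of data positions {3,5,7} = 1⊕0⊕1 = 0
p2 = XOR of data positions {3,6,7} = 1⊕0⊕1 = 0
p4 = XOR of data positions {5,6,7} = 0⊕0⊕1 = 1
Parity bits p1,p2,p4 = 001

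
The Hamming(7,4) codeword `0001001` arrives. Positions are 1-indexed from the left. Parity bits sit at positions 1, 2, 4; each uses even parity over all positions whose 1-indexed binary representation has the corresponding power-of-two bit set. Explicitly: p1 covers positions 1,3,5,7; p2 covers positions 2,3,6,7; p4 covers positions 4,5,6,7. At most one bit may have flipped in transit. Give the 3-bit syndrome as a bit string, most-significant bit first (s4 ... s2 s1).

s1: b1⊕b3⊕b5⊕b7 = 0⊕0⊕0⊕1 = 1
s2: b2⊕b3⊕b6⊕b7 = 0⊕0⊕0⊕1 = 1
s4: b4⊕b5⊕b6⊕b7 = 1⊕0⊕0⊕1 = 0
Syndrome (s4...s1) = 011 → position 3.

011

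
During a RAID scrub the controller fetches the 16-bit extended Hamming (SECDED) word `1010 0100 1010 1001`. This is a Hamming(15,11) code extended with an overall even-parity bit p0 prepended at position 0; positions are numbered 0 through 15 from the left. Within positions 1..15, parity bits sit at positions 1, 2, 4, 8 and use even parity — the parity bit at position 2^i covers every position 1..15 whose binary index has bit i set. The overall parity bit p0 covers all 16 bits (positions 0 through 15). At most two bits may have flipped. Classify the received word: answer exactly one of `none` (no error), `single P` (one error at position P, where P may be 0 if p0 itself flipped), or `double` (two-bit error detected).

s1: b1⊕b3⊕b5⊕b7⊕b9⊕b11⊕b13⊕b15 = 0⊕0⊕1⊕0⊕0⊕0⊕0⊕1 = 0
s2: b2⊕b3⊕b6⊕b7⊕b10⊕b11⊕b14⊕b15 = 1⊕0⊕0⊕0⊕1⊕0⊕0⊕1 = 1
s4: b4⊕b5⊕b6⊕b7⊕b12⊕b13⊕b14⊕b15 = 0⊕1⊕0⊕0⊕1⊕0⊕0⊕1 = 1
s8: b8⊕b9⊕b10⊕b11⊕b12⊕b13⊕b14⊕b15 = 1⊕0⊕1⊕0⊕1⊕0⊕0⊕1 = 0
Syndrome (s8...s1) = 0110 → position 6.
Overall parity (XOR of all 16 bits, including p0): 1⊕0⊕1⊕0⊕0⊕1⊕0⊕0⊕1⊕0⊕1⊕0⊕1⊕0⊕0⊕1 = 1
Overall=1, syndrome position=6 → single-bit error at position 6.

single 6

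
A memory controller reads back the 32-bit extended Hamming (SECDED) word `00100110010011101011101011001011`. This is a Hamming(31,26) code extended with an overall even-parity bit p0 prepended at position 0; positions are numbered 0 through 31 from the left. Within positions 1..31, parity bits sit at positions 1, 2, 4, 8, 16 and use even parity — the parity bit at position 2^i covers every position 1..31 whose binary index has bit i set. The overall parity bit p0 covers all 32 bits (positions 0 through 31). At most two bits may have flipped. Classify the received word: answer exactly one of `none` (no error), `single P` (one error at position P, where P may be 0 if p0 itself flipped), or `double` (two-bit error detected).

single 8

s1: b1⊕b3⊕b5⊕b7⊕b9⊕b11⊕b13⊕b15⊕b17⊕b19⊕b21⊕b23⊕b25⊕b27⊕b29⊕b31 = 0⊕0⊕1⊕0⊕1⊕0⊕1⊕0⊕0⊕1⊕0⊕0⊕1⊕0⊕0⊕1 = 0
s2: b2⊕b3⊕b6⊕b7⊕b10⊕b11⊕b14⊕b15⊕b18⊕b19⊕b22⊕b23⊕b26⊕b27⊕b30⊕b31 = 1⊕0⊕1⊕0⊕0⊕0⊕1⊕0⊕1⊕1⊕1⊕0⊕0⊕0⊕1⊕1 = 0
s4: b4⊕b5⊕b6⊕b7⊕b12⊕b13⊕b14⊕b15⊕b20⊕b21⊕b22⊕b23⊕b28⊕b29⊕b30⊕b31 = 0⊕1⊕1⊕0⊕1⊕1⊕1⊕0⊕1⊕0⊕1⊕0⊕1⊕0⊕1⊕1 = 0
s8: b8⊕b9⊕b10⊕b11⊕b12⊕b13⊕b14⊕b15⊕b24⊕b25⊕b26⊕b27⊕b28⊕b29⊕b30⊕b31 = 0⊕1⊕0⊕0⊕1⊕1⊕1⊕0⊕1⊕1⊕0⊕0⊕1⊕0⊕1⊕1 = 1
s16: b16⊕b17⊕b18⊕b19⊕b20⊕b21⊕b22⊕b23⊕b24⊕b25⊕b26⊕b27⊕b28⊕b29⊕b30⊕b31 = 1⊕0⊕1⊕1⊕1⊕0⊕1⊕0⊕1⊕1⊕0⊕0⊕1⊕0⊕1⊕1 = 0
Syndrome (s16...s1) = 01000 → position 8.
Overall parity (XOR of all 32 bits, including p0): 0⊕0⊕1⊕0⊕0⊕1⊕1⊕0⊕0⊕1⊕0⊕0⊕1⊕1⊕1⊕0⊕1⊕0⊕1⊕1⊕1⊕0⊕1⊕0⊕1⊕1⊕0⊕0⊕1⊕0⊕1⊕1 = 1
Overall=1, syndrome position=8 → single-bit error at position 8.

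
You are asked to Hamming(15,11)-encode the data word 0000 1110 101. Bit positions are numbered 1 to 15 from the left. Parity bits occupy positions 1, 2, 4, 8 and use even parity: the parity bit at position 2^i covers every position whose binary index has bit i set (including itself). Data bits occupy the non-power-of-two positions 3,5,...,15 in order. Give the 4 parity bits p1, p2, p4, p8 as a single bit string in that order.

0101

Place data bits at non-power-of-two positions: b3=0, b5=0, b6=0, b7=0, b9=1, b10=1, b11=1, b12=0, b13=1, b14=0, b15=1.
p1 = XOR of data positions {3,5,7,9,11,13,15} = 0⊕0⊕0⊕1⊕1⊕1⊕1 = 0
p2 = XOR of data positions {3,6,7,10,11,14,15} = 0⊕0⊕0⊕1⊕1⊕0⊕1 = 1
p4 = XOR of data positions {5,6,7,12,13,14,15} = 0⊕0⊕0⊕0⊕1⊕0⊕1 = 0
p8 = XOR of data positions {9,10,11,12,13,14,15} = 1⊕1⊕1⊕0⊕1⊕0⊕1 = 1
Parity bits p1,p2,p4,p8 = 0101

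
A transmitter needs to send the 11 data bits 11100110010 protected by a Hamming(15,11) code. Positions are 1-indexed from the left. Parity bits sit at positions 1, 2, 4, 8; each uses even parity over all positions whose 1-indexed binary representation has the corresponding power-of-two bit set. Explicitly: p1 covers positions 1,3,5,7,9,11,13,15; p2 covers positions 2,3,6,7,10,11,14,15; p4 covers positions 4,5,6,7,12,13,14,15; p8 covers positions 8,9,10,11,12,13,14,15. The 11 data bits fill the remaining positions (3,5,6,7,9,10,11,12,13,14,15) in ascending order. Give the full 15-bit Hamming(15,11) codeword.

Place data bits at non-power-of-two positions: b3=1, b5=1, b6=1, b7=0, b9=0, b10=1, b11=1, b12=0, b13=0, b14=1, b15=0.
p1 = XOR of data positions {3,5,7,9,11,13,15} = 1⊕1⊕0⊕0⊕1⊕0⊕0 = 1
p2 = XOR of data positions {3,6,7,10,11,14,15} = 1⊕1⊕0⊕1⊕1⊕1⊕0 = 1
p4 = XOR of data positions {5,6,7,12,13,14,15} = 1⊕1⊕0⊕0⊕0⊕1⊕0 = 1
p8 = XOR of data positions {9,10,11,12,13,14,15} = 0⊕1⊕1⊕0⊕0⊕1⊕0 = 1
Codeword b1..b15 = 111111010110010

111111010110010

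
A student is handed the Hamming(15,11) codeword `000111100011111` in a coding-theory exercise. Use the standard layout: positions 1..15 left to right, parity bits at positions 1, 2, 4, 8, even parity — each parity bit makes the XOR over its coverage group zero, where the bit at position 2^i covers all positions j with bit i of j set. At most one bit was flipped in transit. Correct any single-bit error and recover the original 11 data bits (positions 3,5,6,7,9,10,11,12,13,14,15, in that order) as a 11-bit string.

01110001111

s1: b1⊕b3⊕b5⊕b7⊕b9⊕b11⊕b13⊕b15 = 0⊕0⊕1⊕1⊕0⊕1⊕1⊕1 = 1
s2: b2⊕b3⊕b6⊕b7⊕b10⊕b11⊕b14⊕b15 = 0⊕0⊕1⊕1⊕0⊕1⊕1⊕1 = 1
s4: b4⊕b5⊕b6⊕b7⊕b12⊕b13⊕b14⊕b15 = 1⊕1⊕1⊕1⊕1⊕1⊕1⊕1 = 0
s8: b8⊕b9⊕b10⊕b11⊕b12⊕b13⊕b14⊕b15 = 0⊕0⊕0⊕1⊕1⊕1⊕1⊕1 = 1
Syndrome (s8...s1) = 1011 → position 11.
Flip bit 11: corrected codeword = 000111100001111
Data bits at positions 3,5,6,7,9,10,11,12,13,14,15: 01110001111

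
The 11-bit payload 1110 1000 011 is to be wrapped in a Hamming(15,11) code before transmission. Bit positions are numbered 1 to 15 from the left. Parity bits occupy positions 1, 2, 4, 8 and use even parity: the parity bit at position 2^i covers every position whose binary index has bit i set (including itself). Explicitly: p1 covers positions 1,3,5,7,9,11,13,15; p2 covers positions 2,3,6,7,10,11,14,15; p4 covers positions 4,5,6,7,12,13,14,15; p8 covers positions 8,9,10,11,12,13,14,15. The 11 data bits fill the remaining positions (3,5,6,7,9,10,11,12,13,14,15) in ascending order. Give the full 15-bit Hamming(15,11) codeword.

001011011000011

Place data bits at non-power-of-two positions: b3=1, b5=1, b6=1, b7=0, b9=1, b10=0, b11=0, b12=0, b13=0, b14=1, b15=1.
p1 = XOR of data positions {3,5,7,9,11,13,15} = 1⊕1⊕0⊕1⊕0⊕0⊕1 = 0
p2 = XOR of data positions {3,6,7,10,11,14,15} = 1⊕1⊕0⊕0⊕0⊕1⊕1 = 0
p4 = XOR of data positions {5,6,7,12,13,14,15} = 1⊕1⊕0⊕0⊕0⊕1⊕1 = 0
p8 = XOR of data positions {9,10,11,12,13,14,15} = 1⊕0⊕0⊕0⊕0⊕1⊕1 = 1
Codeword b1..b15 = 001011011000011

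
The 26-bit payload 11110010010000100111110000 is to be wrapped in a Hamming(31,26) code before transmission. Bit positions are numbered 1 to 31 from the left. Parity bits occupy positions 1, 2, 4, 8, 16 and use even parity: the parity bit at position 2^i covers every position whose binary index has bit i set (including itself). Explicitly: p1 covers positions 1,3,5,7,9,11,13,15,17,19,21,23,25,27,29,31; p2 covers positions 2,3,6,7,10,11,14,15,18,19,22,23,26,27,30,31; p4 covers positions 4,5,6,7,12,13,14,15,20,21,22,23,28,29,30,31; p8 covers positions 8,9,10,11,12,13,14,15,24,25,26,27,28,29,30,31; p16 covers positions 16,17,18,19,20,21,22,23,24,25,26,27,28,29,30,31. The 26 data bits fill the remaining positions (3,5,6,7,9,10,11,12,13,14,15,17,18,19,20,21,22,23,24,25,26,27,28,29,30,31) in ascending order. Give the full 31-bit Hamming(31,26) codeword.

1010111000100100000100111110000

Place data bits at non-power-of-two positions: b3=1, b5=1, b6=1, b7=1, b9=0, b10=0, b11=1, b12=0, b13=0, b14=1, b15=0, b17=0, b18=0, b19=0, b20=1, b21=0, b22=0, b23=1, b24=1, b25=1, b26=1, b27=1, b28=0, b29=0, b30=0, b31=0.
p1 = XOR of data positions {3,5,7,9,11,13,15,17,19,21,23,25,27,29,31} = 1⊕1⊕1⊕0⊕1⊕0⊕0⊕0⊕0⊕0⊕1⊕1⊕1⊕0⊕0 = 1
p2 = XOR of data positions {3,6,7,10,11,14,15,18,19,22,23,26,27,30,31} = 1⊕1⊕1⊕0⊕1⊕1⊕0⊕0⊕0⊕0⊕1⊕1⊕1⊕0⊕0 = 0
p4 = XOR of data positions {5,6,7,12,13,14,15,20,21,22,23,28,29,30,31} = 1⊕1⊕1⊕0⊕0⊕1⊕0⊕1⊕0⊕0⊕1⊕0⊕0⊕0⊕0 = 0
p8 = XOR of data positions {9,10,11,12,13,14,15,24,25,26,27,28,29,30,31} = 0⊕0⊕1⊕0⊕0⊕1⊕0⊕1⊕1⊕1⊕1⊕0⊕0⊕0⊕0 = 0
p16 = XOR of data positions {17,18,19,20,21,22,23,24,25,26,27,28,29,30,31} = 0⊕0⊕0⊕1⊕0⊕0⊕1⊕1⊕1⊕1⊕1⊕0⊕0⊕0⊕0 = 0
Codeword b1..b31 = 1010111000100100000100111110000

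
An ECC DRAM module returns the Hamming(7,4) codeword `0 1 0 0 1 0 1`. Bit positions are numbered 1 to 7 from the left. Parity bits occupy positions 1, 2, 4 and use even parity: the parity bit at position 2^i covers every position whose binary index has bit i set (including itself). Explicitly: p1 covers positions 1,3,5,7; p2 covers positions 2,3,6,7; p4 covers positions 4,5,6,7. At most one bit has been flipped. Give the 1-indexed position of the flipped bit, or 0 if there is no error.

0

s1: b1⊕b3⊕b5⊕b7 = 0⊕0⊕1⊕1 = 0
s2: b2⊕b3⊕b6⊕b7 = 1⊕0⊕0⊕1 = 0
s4: b4⊕b5⊕b6⊕b7 = 0⊕1⊕0⊕1 = 0
Syndrome (s4...s1) = 000 → position 0 (no error).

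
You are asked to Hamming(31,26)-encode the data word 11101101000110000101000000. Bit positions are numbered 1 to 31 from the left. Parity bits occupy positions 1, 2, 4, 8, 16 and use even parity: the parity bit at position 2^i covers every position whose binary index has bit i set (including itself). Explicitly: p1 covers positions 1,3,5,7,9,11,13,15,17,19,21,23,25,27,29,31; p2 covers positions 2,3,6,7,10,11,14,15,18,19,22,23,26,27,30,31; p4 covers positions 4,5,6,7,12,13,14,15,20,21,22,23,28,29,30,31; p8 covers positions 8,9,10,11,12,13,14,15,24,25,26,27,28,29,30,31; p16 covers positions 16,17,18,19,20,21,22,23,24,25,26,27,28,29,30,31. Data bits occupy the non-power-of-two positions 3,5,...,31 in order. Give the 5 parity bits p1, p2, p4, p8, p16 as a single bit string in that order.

01000

Place data bits at non-power-of-two positions: b3=1, b5=1, b6=1, b7=0, b9=1, b10=1, b11=0, b12=1, b13=0, b14=0, b15=0, b17=1, b18=1, b19=0, b20=0, b21=0, b22=0, b23=1, b24=0, b25=1, b26=0, b27=0, b28=0, b29=0, b30=0, b31=0.
p1 = XOR of data positions {3,5,7,9,11,13,15,17,19,21,23,25,27,29,31} = 1⊕1⊕0⊕1⊕0⊕0⊕0⊕1⊕0⊕0⊕1⊕1⊕0⊕0⊕0 = 0
p2 = XOR of data positions {3,6,7,10,11,14,15,18,19,22,23,26,27,30,31} = 1⊕1⊕0⊕1⊕0⊕0⊕0⊕1⊕0⊕0⊕1⊕0⊕0⊕0⊕0 = 1
p4 = XOR of data positions {5,6,7,12,13,14,15,20,21,22,23,28,29,30,31} = 1⊕1⊕0⊕1⊕0⊕0⊕0⊕0⊕0⊕0⊕1⊕0⊕0⊕0⊕0 = 0
p8 = XOR of data positions {9,10,11,12,13,14,15,24,25,26,27,28,29,30,31} = 1⊕1⊕0⊕1⊕0⊕0⊕0⊕0⊕1⊕0⊕0⊕0⊕0⊕0⊕0 = 0
p16 = XOR of data positions {17,18,19,20,21,22,23,24,25,26,27,28,29,30,31} = 1⊕1⊕0⊕0⊕0⊕0⊕1⊕0⊕1⊕0⊕0⊕0⊕0⊕0⊕0 = 0
Parity bits p1,p2,p4,p8,p16 = 01000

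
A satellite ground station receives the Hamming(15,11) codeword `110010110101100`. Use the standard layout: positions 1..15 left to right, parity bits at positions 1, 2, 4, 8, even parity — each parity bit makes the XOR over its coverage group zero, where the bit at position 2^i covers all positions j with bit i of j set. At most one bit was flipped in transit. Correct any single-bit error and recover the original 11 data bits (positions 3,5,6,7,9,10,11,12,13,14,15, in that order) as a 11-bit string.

s1: b1⊕b3⊕b5⊕b7⊕b9⊕b11⊕b13⊕b15 = 1⊕0⊕1⊕1⊕0⊕0⊕1⊕0 = 0
s2: b2⊕b3⊕b6⊕b7⊕b10⊕b11⊕b14⊕b15 = 1⊕0⊕0⊕1⊕1⊕0⊕0⊕0 = 1
s4: b4⊕b5⊕b6⊕b7⊕b12⊕b13⊕b14⊕b15 = 0⊕1⊕0⊕1⊕1⊕1⊕0⊕0 = 0
s8: b8⊕b9⊕b10⊕b11⊕b12⊕b13⊕b14⊕b15 = 1⊕0⊕1⊕0⊕1⊕1⊕0⊕0 = 0
Syndrome (s8...s1) = 0010 → position 2.
Flip bit 2: corrected codeword = 100010110101100
Data bits at positions 3,5,6,7,9,10,11,12,13,14,15: 01010101100

01010101100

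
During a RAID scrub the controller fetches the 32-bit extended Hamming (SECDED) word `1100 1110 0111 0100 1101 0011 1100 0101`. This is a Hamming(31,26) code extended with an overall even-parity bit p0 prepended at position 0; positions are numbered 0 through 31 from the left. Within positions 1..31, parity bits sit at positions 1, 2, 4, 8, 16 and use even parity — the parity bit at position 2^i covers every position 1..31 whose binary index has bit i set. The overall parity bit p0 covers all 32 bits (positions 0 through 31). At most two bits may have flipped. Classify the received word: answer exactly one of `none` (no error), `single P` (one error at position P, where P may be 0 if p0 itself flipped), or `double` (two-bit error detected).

double

s1: b1⊕b3⊕b5⊕b7⊕b9⊕b11⊕b13⊕b15⊕b17⊕b19⊕b21⊕b23⊕b25⊕b27⊕b29⊕b31 = 1⊕0⊕1⊕0⊕1⊕1⊕1⊕0⊕1⊕1⊕0⊕1⊕1⊕0⊕1⊕1 = 1
s2: b2⊕b3⊕b6⊕b7⊕b10⊕b11⊕b14⊕b15⊕b18⊕b19⊕b22⊕b23⊕b26⊕b27⊕b30⊕b31 = 0⊕0⊕1⊕0⊕1⊕1⊕0⊕0⊕0⊕1⊕1⊕1⊕0⊕0⊕0⊕1 = 1
s4: b4⊕b5⊕b6⊕b7⊕b12⊕b13⊕b14⊕b15⊕b20⊕b21⊕b22⊕b23⊕b28⊕b29⊕b30⊕b31 = 1⊕1⊕1⊕0⊕0⊕1⊕0⊕0⊕0⊕0⊕1⊕1⊕0⊕1⊕0⊕1 = 0
s8: b8⊕b9⊕b10⊕b11⊕b12⊕b13⊕b14⊕b15⊕b24⊕b25⊕b26⊕b27⊕b28⊕b29⊕b30⊕b31 = 0⊕1⊕1⊕1⊕0⊕1⊕0⊕0⊕1⊕1⊕0⊕0⊕0⊕1⊕0⊕1 = 0
s16: b16⊕b17⊕b18⊕b19⊕b20⊕b21⊕b22⊕b23⊕b24⊕b25⊕b26⊕b27⊕b28⊕b29⊕b30⊕b31 = 1⊕1⊕0⊕1⊕0⊕0⊕1⊕1⊕1⊕1⊕0⊕0⊕0⊕1⊕0⊕1 = 1
Syndrome (s16...s1) = 10011 → position 19.
Overall parity (XOR of all 32 bits, including p0): 1⊕1⊕0⊕0⊕1⊕1⊕1⊕0⊕0⊕1⊕1⊕1⊕0⊕1⊕0⊕0⊕1⊕1⊕0⊕1⊕0⊕0⊕1⊕1⊕1⊕1⊕0⊕0⊕0⊕1⊕0⊕1 = 0
Overall=0, syndrome position=19 → double-bit error detected (uncorrectable).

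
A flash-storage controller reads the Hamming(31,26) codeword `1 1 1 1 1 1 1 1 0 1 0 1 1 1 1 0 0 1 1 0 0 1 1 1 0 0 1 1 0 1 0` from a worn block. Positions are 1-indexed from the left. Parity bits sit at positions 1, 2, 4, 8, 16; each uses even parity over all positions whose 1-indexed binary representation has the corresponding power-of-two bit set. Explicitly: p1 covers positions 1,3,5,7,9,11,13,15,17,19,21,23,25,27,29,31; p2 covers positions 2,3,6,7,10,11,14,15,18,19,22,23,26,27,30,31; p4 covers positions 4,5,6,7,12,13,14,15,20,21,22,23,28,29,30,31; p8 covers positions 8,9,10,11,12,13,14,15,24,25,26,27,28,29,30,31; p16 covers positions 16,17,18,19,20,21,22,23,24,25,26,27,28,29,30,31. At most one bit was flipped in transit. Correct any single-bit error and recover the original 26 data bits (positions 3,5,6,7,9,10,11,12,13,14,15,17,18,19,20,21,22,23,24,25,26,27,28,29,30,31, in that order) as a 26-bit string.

s1: b1⊕b3⊕b5⊕b7⊕b9⊕b11⊕b13⊕b15⊕b17⊕b19⊕b21⊕b23⊕b25⊕b27⊕b29⊕b31 = 1⊕1⊕1⊕1⊕0⊕0⊕1⊕1⊕0⊕1⊕0⊕1⊕0⊕1⊕0⊕0 = 1
s2: b2⊕b3⊕b6⊕b7⊕b10⊕b11⊕b14⊕b15⊕b18⊕b19⊕b22⊕b23⊕b26⊕b27⊕b30⊕b31 = 1⊕1⊕1⊕1⊕1⊕0⊕1⊕1⊕1⊕1⊕1⊕1⊕0⊕1⊕1⊕0 = 1
s4: b4⊕b5⊕b6⊕b7⊕b12⊕b13⊕b14⊕b15⊕b20⊕b21⊕b22⊕b23⊕b28⊕b29⊕b30⊕b31 = 1⊕1⊕1⊕1⊕1⊕1⊕1⊕1⊕0⊕0⊕1⊕1⊕1⊕0⊕1⊕0 = 0
s8: b8⊕b9⊕b10⊕b11⊕b12⊕b13⊕b14⊕b15⊕b24⊕b25⊕b26⊕b27⊕b28⊕b29⊕b30⊕b31 = 1⊕0⊕1⊕0⊕1⊕1⊕1⊕1⊕1⊕0⊕0⊕1⊕1⊕0⊕1⊕0 = 0
s16: b16⊕b17⊕b18⊕b19⊕b20⊕b21⊕b22⊕b23⊕b24⊕b25⊕b26⊕b27⊕b28⊕b29⊕b30⊕b31 = 0⊕0⊕1⊕1⊕0⊕0⊕1⊕1⊕1⊕0⊕0⊕1⊕1⊕0⊕1⊕0 = 0
Syndrome (s16...s1) = 00011 → position 3.
Flip bit 3: corrected codeword = 1101111101011110011001110011010
Data bits at positions 3,5,6,7,9,10,11,12,13,14,15,17,18,19,20,21,22,23,24,25,26,27,28,29,30,31: 01110101111011001110011010

01110101111011001110011010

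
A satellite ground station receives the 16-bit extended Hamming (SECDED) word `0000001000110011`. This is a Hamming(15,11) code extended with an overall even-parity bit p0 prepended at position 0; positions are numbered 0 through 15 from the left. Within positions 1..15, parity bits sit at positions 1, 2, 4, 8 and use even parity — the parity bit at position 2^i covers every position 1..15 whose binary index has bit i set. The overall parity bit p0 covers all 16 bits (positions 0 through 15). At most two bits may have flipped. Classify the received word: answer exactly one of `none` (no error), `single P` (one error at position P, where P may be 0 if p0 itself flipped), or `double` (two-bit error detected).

single 6

s1: b1⊕b3⊕b5⊕b7⊕b9⊕b11⊕b13⊕b15 = 0⊕0⊕0⊕0⊕0⊕1⊕0⊕1 = 0
s2: b2⊕b3⊕b6⊕b7⊕b10⊕b11⊕b14⊕b15 = 0⊕0⊕1⊕0⊕1⊕1⊕1⊕1 = 1
s4: b4⊕b5⊕b6⊕b7⊕b12⊕b13⊕b14⊕b15 = 0⊕0⊕1⊕0⊕0⊕0⊕1⊕1 = 1
s8: b8⊕b9⊕b10⊕b11⊕b12⊕b13⊕b14⊕b15 = 0⊕0⊕1⊕1⊕0⊕0⊕1⊕1 = 0
Syndrome (s8...s1) = 0110 → position 6.
Overall parity (XOR of all 16 bits, including p0): 0⊕0⊕0⊕0⊕0⊕0⊕1⊕0⊕0⊕0⊕1⊕1⊕0⊕0⊕1⊕1 = 1
Overall=1, syndrome position=6 → single-bit error at position 6.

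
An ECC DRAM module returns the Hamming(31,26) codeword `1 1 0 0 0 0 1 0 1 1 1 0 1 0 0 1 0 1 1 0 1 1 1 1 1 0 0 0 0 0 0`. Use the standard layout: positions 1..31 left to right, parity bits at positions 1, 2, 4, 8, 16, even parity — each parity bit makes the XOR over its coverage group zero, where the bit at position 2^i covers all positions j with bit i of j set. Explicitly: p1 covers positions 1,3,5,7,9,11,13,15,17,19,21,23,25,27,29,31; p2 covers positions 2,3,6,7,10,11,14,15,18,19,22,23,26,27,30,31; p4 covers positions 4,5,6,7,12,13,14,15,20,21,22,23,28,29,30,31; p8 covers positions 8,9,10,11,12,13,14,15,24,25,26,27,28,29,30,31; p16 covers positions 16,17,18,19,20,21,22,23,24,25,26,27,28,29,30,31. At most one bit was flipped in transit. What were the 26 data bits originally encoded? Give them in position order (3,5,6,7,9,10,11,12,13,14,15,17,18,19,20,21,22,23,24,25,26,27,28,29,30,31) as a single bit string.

01011110100011011111000000

s1: b1⊕b3⊕b5⊕b7⊕b9⊕b11⊕b13⊕b15⊕b17⊕b19⊕b21⊕b23⊕b25⊕b27⊕b29⊕b31 = 1⊕0⊕0⊕1⊕1⊕1⊕1⊕0⊕0⊕1⊕1⊕1⊕1⊕0⊕0⊕0 = 1
s2: b2⊕b3⊕b6⊕b7⊕b10⊕b11⊕b14⊕b15⊕b18⊕b19⊕b22⊕b23⊕b26⊕b27⊕b30⊕b31 = 1⊕0⊕0⊕1⊕1⊕1⊕0⊕0⊕1⊕1⊕1⊕1⊕0⊕0⊕0⊕0 = 0
s4: b4⊕b5⊕b6⊕b7⊕b12⊕b13⊕b14⊕b15⊕b20⊕b21⊕b22⊕b23⊕b28⊕b29⊕b30⊕b31 = 0⊕0⊕0⊕1⊕0⊕1⊕0⊕0⊕0⊕1⊕1⊕1⊕0⊕0⊕0⊕0 = 1
s8: b8⊕b9⊕b10⊕b11⊕b12⊕b13⊕b14⊕b15⊕b24⊕b25⊕b26⊕b27⊕b28⊕b29⊕b30⊕b31 = 0⊕1⊕1⊕1⊕0⊕1⊕0⊕0⊕1⊕1⊕0⊕0⊕0⊕0⊕0⊕0 = 0
s16: b16⊕b17⊕b18⊕b19⊕b20⊕b21⊕b22⊕b23⊕b24⊕b25⊕b26⊕b27⊕b28⊕b29⊕b30⊕b31 = 1⊕0⊕1⊕1⊕0⊕1⊕1⊕1⊕1⊕1⊕0⊕0⊕0⊕0⊕0⊕0 = 0
Syndrome (s16...s1) = 00101 → position 5.
Flip bit 5: corrected codeword = 1100101011101001011011111000000
Data bits at positions 3,5,6,7,9,10,11,12,13,14,15,17,18,19,20,21,22,23,24,25,26,27,28,29,30,31: 01011110100011011111000000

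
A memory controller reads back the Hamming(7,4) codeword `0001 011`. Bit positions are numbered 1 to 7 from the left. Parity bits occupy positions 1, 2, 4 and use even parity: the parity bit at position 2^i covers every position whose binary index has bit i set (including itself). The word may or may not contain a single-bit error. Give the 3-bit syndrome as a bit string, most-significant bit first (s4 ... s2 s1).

101

s1: b1⊕b3⊕b5⊕b7 = 0⊕0⊕0⊕1 = 1
s2: b2⊕b3⊕b6⊕b7 = 0⊕0⊕1⊕1 = 0
s4: b4⊕b5⊕b6⊕b7 = 1⊕0⊕1⊕1 = 1
Syndrome (s4...s1) = 101 → position 5.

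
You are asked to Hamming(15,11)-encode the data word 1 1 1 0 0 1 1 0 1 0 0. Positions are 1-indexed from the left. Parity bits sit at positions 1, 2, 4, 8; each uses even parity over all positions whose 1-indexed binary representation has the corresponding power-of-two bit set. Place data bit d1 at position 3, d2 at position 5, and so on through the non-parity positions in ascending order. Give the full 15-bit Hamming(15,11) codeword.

Place data bits at non-power-of-two positions: b3=1, b5=1, b6=1, b7=0, b9=0, b10=1, b11=1, b12=0, b13=1, b14=0, b15=0.
p1 = XOR of data positions {3,5,7,9,11,13,15} = 1⊕1⊕0⊕0⊕1⊕1⊕0 = 0
p2 = XOR of data positions {3,6,7,10,11,14,15} = 1⊕1⊕0⊕1⊕1⊕0⊕0 = 0
p4 = XOR of data positions {5,6,7,12,13,14,15} = 1⊕1⊕0⊕0⊕1⊕0⊕0 = 1
p8 = XOR of data positions {9,10,11,12,13,14,15} = 0⊕1⊕1⊕0⊕1⊕0⊕0 = 1
Codeword b1..b15 = 001111010110100

001111010110100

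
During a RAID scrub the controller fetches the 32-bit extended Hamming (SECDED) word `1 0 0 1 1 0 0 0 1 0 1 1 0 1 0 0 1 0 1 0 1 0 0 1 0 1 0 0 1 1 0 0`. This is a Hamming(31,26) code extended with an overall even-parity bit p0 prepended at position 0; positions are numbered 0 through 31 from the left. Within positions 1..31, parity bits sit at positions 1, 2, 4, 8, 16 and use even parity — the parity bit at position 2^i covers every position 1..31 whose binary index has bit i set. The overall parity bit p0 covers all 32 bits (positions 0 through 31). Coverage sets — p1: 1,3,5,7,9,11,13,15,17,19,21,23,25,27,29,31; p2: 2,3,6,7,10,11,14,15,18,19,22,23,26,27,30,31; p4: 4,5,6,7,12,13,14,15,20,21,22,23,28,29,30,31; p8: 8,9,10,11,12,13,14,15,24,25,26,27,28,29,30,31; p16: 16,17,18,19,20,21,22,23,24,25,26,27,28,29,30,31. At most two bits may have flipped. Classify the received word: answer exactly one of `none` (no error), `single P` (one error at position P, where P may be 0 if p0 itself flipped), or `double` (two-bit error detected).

s1: b1⊕b3⊕b5⊕b7⊕b9⊕b11⊕b13⊕b15⊕b17⊕b19⊕b21⊕b23⊕b25⊕b27⊕b29⊕b31 = 0⊕1⊕0⊕0⊕0⊕1⊕1⊕0⊕0⊕0⊕0⊕1⊕1⊕0⊕1⊕0 = 0
s2: b2⊕b3⊕b6⊕b7⊕b10⊕b11⊕b14⊕b15⊕b18⊕b19⊕b22⊕b23⊕b26⊕b27⊕b30⊕b31 = 0⊕1⊕0⊕0⊕1⊕1⊕0⊕0⊕1⊕0⊕0⊕1⊕0⊕0⊕0⊕0 = 1
s4: b4⊕b5⊕b6⊕b7⊕b12⊕b13⊕b14⊕b15⊕b20⊕b21⊕b22⊕b23⊕b28⊕b29⊕b30⊕b31 = 1⊕0⊕0⊕0⊕0⊕1⊕0⊕0⊕1⊕0⊕0⊕1⊕1⊕1⊕0⊕0 = 0
s8: b8⊕b9⊕b10⊕b11⊕b12⊕b13⊕b14⊕b15⊕b24⊕b25⊕b26⊕b27⊕b28⊕b29⊕b30⊕b31 = 1⊕0⊕1⊕1⊕0⊕1⊕0⊕0⊕0⊕1⊕0⊕0⊕1⊕1⊕0⊕0 = 1
s16: b16⊕b17⊕b18⊕b19⊕b20⊕b21⊕b22⊕b23⊕b24⊕b25⊕b26⊕b27⊕b28⊕b29⊕b30⊕b31 = 1⊕0⊕1⊕0⊕1⊕0⊕0⊕1⊕0⊕1⊕0⊕0⊕1⊕1⊕0⊕0 = 1
Syndrome (s16...s1) = 11010 → position 26.
Overall parity (XOR of all 32 bits, including p0): 1⊕0⊕0⊕1⊕1⊕0⊕0⊕0⊕1⊕0⊕1⊕1⊕0⊕1⊕0⊕0⊕1⊕0⊕1⊕0⊕1⊕0⊕0⊕1⊕0⊕1⊕0⊕0⊕1⊕1⊕0⊕0 = 0
Overall=0, syndrome position=26 → double-bit error detected (uncorrectable).

double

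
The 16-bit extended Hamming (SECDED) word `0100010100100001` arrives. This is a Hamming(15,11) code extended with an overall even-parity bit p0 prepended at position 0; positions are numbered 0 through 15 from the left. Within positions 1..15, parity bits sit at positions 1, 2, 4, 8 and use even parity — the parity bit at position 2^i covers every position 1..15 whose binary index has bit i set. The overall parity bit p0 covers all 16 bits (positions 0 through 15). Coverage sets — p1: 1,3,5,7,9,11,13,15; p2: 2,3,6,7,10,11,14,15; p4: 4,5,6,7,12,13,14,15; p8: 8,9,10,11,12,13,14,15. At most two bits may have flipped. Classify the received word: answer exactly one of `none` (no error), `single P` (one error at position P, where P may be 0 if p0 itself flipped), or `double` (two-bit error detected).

single 6

s1: b1⊕b3⊕b5⊕b7⊕b9⊕b11⊕b13⊕b15 = 1⊕0⊕1⊕1⊕0⊕0⊕0⊕1 = 0
s2: b2⊕b3⊕b6⊕b7⊕b10⊕b11⊕b14⊕b15 = 0⊕0⊕0⊕1⊕1⊕0⊕0⊕1 = 1
s4: b4⊕b5⊕b6⊕b7⊕b12⊕b13⊕b14⊕b15 = 0⊕1⊕0⊕1⊕0⊕0⊕0⊕1 = 1
s8: b8⊕b9⊕b10⊕b11⊕b12⊕b13⊕b14⊕b15 = 0⊕0⊕1⊕0⊕0⊕0⊕0⊕1 = 0
Syndrome (s8...s1) = 0110 → position 6.
Overall parity (XOR of all 16 bits, including p0): 0⊕1⊕0⊕0⊕0⊕1⊕0⊕1⊕0⊕0⊕1⊕0⊕0⊕0⊕0⊕1 = 1
Overall=1, syndrome position=6 → single-bit error at position 6.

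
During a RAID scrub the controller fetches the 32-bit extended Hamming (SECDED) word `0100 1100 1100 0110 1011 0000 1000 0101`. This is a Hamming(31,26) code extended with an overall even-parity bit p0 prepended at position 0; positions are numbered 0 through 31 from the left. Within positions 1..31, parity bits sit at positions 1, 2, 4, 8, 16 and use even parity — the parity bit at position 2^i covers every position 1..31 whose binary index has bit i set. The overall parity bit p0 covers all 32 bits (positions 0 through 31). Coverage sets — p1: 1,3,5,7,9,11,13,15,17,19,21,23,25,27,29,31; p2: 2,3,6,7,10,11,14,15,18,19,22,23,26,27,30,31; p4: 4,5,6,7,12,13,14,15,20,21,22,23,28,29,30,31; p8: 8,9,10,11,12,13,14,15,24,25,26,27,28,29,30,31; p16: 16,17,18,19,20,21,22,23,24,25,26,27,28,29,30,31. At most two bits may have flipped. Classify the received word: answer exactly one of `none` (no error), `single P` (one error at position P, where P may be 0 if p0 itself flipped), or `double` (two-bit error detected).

single 9

s1: b1⊕b3⊕b5⊕b7⊕b9⊕b11⊕b13⊕b15⊕b17⊕b19⊕b21⊕b23⊕b25⊕b27⊕b29⊕b31 = 1⊕0⊕1⊕0⊕1⊕0⊕1⊕0⊕0⊕1⊕0⊕0⊕0⊕0⊕1⊕1 = 1
s2: b2⊕b3⊕b6⊕b7⊕b10⊕b11⊕b14⊕b15⊕b18⊕b19⊕b22⊕b23⊕b26⊕b27⊕b30⊕b31 = 0⊕0⊕0⊕0⊕0⊕0⊕1⊕0⊕1⊕1⊕0⊕0⊕0⊕0⊕0⊕1 = 0
s4: b4⊕b5⊕b6⊕b7⊕b12⊕b13⊕b14⊕b15⊕b20⊕b21⊕b22⊕b23⊕b28⊕b29⊕b30⊕b31 = 1⊕1⊕0⊕0⊕0⊕1⊕1⊕0⊕0⊕0⊕0⊕0⊕0⊕1⊕0⊕1 = 0
s8: b8⊕b9⊕b10⊕b11⊕b12⊕b13⊕b14⊕b15⊕b24⊕b25⊕b26⊕b27⊕b28⊕b29⊕b30⊕b31 = 1⊕1⊕0⊕0⊕0⊕1⊕1⊕0⊕1⊕0⊕0⊕0⊕0⊕1⊕0⊕1 = 1
s16: b16⊕b17⊕b18⊕b19⊕b20⊕b21⊕b22⊕b23⊕b24⊕b25⊕b26⊕b27⊕b28⊕b29⊕b30⊕b31 = 1⊕0⊕1⊕1⊕0⊕0⊕0⊕0⊕1⊕0⊕0⊕0⊕0⊕1⊕0⊕1 = 0
Syndrome (s16...s1) = 01001 → position 9.
Overall parity (XOR of all 32 bits, including p0): 0⊕1⊕0⊕0⊕1⊕1⊕0⊕0⊕1⊕1⊕0⊕0⊕0⊕1⊕1⊕0⊕1⊕0⊕1⊕1⊕0⊕0⊕0⊕0⊕1⊕0⊕0⊕0⊕0⊕1⊕0⊕1 = 1
Overall=1, syndrome position=9 → single-bit error at position 9.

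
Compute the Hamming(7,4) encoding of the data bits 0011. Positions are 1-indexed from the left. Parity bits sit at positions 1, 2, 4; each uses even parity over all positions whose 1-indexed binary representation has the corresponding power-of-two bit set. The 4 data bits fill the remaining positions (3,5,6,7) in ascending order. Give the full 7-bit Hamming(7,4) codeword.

1000011

Place data bits at non-power-of-two positions: b3=0, b5=0, b6=1, b7=1.
p1 = XOR of data positions {3,5,7} = 0⊕0⊕1 = 1
p2 = XOR of data positions {3,6,7} = 0⊕1⊕1 = 0
p4 = XOR of data positions {5,6,7} = 0⊕1⊕1 = 0
Codeword b1..b7 = 1000011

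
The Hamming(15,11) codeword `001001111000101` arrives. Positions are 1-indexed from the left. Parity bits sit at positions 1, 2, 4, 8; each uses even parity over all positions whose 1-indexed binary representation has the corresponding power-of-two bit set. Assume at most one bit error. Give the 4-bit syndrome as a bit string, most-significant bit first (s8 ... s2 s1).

s1: b1⊕b3⊕b5⊕b7⊕b9⊕b11⊕b13⊕b15 = 0⊕1⊕0⊕1⊕1⊕0⊕1⊕1 = 1
s2: b2⊕b3⊕b6⊕b7⊕b10⊕b11⊕b14⊕b15 = 0⊕1⊕1⊕1⊕0⊕0⊕0⊕1 = 0
s4: b4⊕b5⊕b6⊕b7⊕b12⊕b13⊕b14⊕b15 = 0⊕0⊕1⊕1⊕0⊕1⊕0⊕1 = 0
s8: b8⊕b9⊕b10⊕b11⊕b12⊕b13⊕b14⊕b15 = 1⊕1⊕0⊕0⊕0⊕1⊕0⊕1 = 0
Syndrome (s8...s1) = 0001 → position 1.

0001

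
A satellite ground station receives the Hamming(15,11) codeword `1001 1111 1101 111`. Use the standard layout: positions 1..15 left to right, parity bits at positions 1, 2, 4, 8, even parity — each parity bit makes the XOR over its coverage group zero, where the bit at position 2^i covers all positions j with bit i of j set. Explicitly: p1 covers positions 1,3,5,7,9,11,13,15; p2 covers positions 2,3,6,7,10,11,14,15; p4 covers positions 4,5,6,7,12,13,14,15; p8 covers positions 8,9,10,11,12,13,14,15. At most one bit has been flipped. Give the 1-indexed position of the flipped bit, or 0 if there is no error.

10

s1: b1⊕b3⊕b5⊕b7⊕b9⊕b11⊕b13⊕b15 = 1⊕0⊕1⊕1⊕1⊕0⊕1⊕1 = 0
s2: b2⊕b3⊕b6⊕b7⊕b10⊕b11⊕b14⊕b15 = 0⊕0⊕1⊕1⊕1⊕0⊕1⊕1 = 1
s4: b4⊕b5⊕b6⊕b7⊕b12⊕b13⊕b14⊕b15 = 1⊕1⊕1⊕1⊕1⊕1⊕1⊕1 = 0
s8: b8⊕b9⊕b10⊕b11⊕b12⊕b13⊕b14⊕b15 = 1⊕1⊕1⊕0⊕1⊕1⊕1⊕1 = 1
Syndrome (s8...s1) = 1010 → position 10.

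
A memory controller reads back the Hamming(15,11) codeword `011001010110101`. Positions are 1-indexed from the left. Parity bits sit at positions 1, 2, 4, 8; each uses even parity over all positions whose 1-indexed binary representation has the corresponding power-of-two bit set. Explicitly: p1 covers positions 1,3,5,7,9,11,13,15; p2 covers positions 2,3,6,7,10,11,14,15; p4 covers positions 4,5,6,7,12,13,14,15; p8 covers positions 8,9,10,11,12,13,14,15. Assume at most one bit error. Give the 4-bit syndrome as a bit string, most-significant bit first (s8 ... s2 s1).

s1: b1⊕b3⊕b5⊕b7⊕b9⊕b11⊕b13⊕b15 = 0⊕1⊕0⊕0⊕0⊕1⊕1⊕1 = 0
s2: b2⊕b3⊕b6⊕b7⊕b10⊕b11⊕b14⊕b15 = 1⊕1⊕1⊕0⊕1⊕1⊕0⊕1 = 0
s4: b4⊕b5⊕b6⊕b7⊕b12⊕b13⊕b14⊕b15 = 0⊕0⊕1⊕0⊕0⊕1⊕0⊕1 = 1
s8: b8⊕b9⊕b10⊕b11⊕b12⊕b13⊕b14⊕b15 = 1⊕0⊕1⊕1⊕0⊕1⊕0⊕1 = 1
Syndrome (s8...s1) = 1100 → position 12.

1100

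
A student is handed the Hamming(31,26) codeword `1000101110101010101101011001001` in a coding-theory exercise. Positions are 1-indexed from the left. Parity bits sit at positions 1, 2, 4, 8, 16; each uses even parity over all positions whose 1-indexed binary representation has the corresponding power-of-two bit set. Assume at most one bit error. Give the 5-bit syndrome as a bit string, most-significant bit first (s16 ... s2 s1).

01001

s1: b1⊕b3⊕b5⊕b7⊕b9⊕b11⊕b13⊕b15⊕b17⊕b19⊕b21⊕b23⊕b25⊕b27⊕b29⊕b31 = 1⊕0⊕1⊕1⊕1⊕1⊕1⊕1⊕1⊕1⊕0⊕0⊕1⊕0⊕0⊕1 = 1
s2: b2⊕b3⊕b6⊕b7⊕b10⊕b11⊕b14⊕b15⊕b18⊕b19⊕b22⊕b23⊕b26⊕b27⊕b30⊕b31 = 0⊕0⊕0⊕1⊕0⊕1⊕0⊕1⊕0⊕1⊕1⊕0⊕0⊕0⊕0⊕1 = 0
s4: b4⊕b5⊕b6⊕b7⊕b12⊕b13⊕b14⊕b15⊕b20⊕b21⊕b22⊕b23⊕b28⊕b29⊕b30⊕b31 = 0⊕1⊕0⊕1⊕0⊕1⊕0⊕1⊕1⊕0⊕1⊕0⊕1⊕0⊕0⊕1 = 0
s8: b8⊕b9⊕b10⊕b11⊕b12⊕b13⊕b14⊕b15⊕b24⊕b25⊕b26⊕b27⊕b28⊕b29⊕b30⊕b31 = 1⊕1⊕0⊕1⊕0⊕1⊕0⊕1⊕1⊕1⊕0⊕0⊕1⊕0⊕0⊕1 = 1
s16: b16⊕b17⊕b18⊕b19⊕b20⊕b21⊕b22⊕b23⊕b24⊕b25⊕b26⊕b27⊕b28⊕b29⊕b30⊕b31 = 0⊕1⊕0⊕1⊕1⊕0⊕1⊕0⊕1⊕1⊕0⊕0⊕1⊕0⊕0⊕1 = 0
Syndrome (s16...s1) = 01001 → position 9.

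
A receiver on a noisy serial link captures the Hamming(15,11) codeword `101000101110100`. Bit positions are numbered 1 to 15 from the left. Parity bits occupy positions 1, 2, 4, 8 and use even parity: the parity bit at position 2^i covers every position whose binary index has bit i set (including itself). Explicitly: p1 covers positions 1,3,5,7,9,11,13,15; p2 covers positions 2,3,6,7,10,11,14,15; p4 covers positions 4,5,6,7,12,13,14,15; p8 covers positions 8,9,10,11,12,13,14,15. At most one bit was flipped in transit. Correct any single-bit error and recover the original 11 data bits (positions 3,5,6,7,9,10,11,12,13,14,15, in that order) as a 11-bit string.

10011110100

s1: b1⊕b3⊕b5⊕b7⊕b9⊕b11⊕b13⊕b15 = 1⊕1⊕0⊕1⊕1⊕1⊕1⊕0 = 0
s2: b2⊕b3⊕b6⊕b7⊕b10⊕b11⊕b14⊕b15 = 0⊕1⊕0⊕1⊕1⊕1⊕0⊕0 = 0
s4: b4⊕b5⊕b6⊕b7⊕b12⊕b13⊕b14⊕b15 = 0⊕0⊕0⊕1⊕0⊕1⊕0⊕0 = 0
s8: b8⊕b9⊕b10⊕b11⊕b12⊕b13⊕b14⊕b15 = 0⊕1⊕1⊕1⊕0⊕1⊕0⊕0 = 0
Syndrome (s8...s1) = 0000 → position 0 (no error).
No correction needed.
Data bits at positions 3,5,6,7,9,10,11,12,13,14,15: 10011110100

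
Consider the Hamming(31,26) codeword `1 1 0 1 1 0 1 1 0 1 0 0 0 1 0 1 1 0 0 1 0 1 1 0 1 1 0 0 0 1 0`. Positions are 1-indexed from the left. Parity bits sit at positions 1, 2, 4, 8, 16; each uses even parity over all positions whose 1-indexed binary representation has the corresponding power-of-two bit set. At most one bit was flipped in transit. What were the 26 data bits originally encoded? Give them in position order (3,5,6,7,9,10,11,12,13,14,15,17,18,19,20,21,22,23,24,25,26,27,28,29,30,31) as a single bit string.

01010100010100101101100010

s1: b1⊕b3⊕b5⊕b7⊕b9⊕b11⊕b13⊕b15⊕b17⊕b19⊕b21⊕b23⊕b25⊕b27⊕b29⊕b31 = 1⊕0⊕1⊕1⊕0⊕0⊕0⊕0⊕1⊕0⊕0⊕1⊕1⊕0⊕0⊕0 = 0
s2: b2⊕b3⊕b6⊕b7⊕b10⊕b11⊕b14⊕b15⊕b18⊕b19⊕b22⊕b23⊕b26⊕b27⊕b30⊕b31 = 1⊕0⊕0⊕1⊕1⊕0⊕1⊕0⊕0⊕0⊕1⊕1⊕1⊕0⊕1⊕0 = 0
s4: b4⊕b5⊕b6⊕b7⊕b12⊕b13⊕b14⊕b15⊕b20⊕b21⊕b22⊕b23⊕b28⊕b29⊕b30⊕b31 = 1⊕1⊕0⊕1⊕0⊕0⊕1⊕0⊕1⊕0⊕1⊕1⊕0⊕0⊕1⊕0 = 0
s8: b8⊕b9⊕b10⊕b11⊕b12⊕b13⊕b14⊕b15⊕b24⊕b25⊕b26⊕b27⊕b28⊕b29⊕b30⊕b31 = 1⊕0⊕1⊕0⊕0⊕0⊕1⊕0⊕0⊕1⊕1⊕0⊕0⊕0⊕1⊕0 = 0
s16: b16⊕b17⊕b18⊕b19⊕b20⊕b21⊕b22⊕b23⊕b24⊕b25⊕b26⊕b27⊕b28⊕b29⊕b30⊕b31 = 1⊕1⊕0⊕0⊕1⊕0⊕1⊕1⊕0⊕1⊕1⊕0⊕0⊕0⊕1⊕0 = 0
Syndrome (s16...s1) = 00000 → position 0 (no error).
No correction needed.
Data bits at positions 3,5,6,7,9,10,11,12,13,14,15,17,18,19,20,21,22,23,24,25,26,27,28,29,30,31: 01010100010100101101100010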